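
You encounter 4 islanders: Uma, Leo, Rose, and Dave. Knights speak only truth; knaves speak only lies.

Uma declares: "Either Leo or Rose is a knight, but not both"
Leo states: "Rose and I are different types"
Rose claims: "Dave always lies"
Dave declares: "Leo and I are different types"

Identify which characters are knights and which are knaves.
Uma is a knave.
Leo is a knave.
Rose is a knave.
Dave is a knight.

Verification:
- Uma (knave) says "Either Leo or Rose is a knight, but not both" - this is FALSE (a lie) because Leo is a knave and Rose is a knave.
- Leo (knave) says "Rose and I are different types" - this is FALSE (a lie) because Leo is a knave and Rose is a knave.
- Rose (knave) says "Dave always lies" - this is FALSE (a lie) because Dave is a knight.
- Dave (knight) says "Leo and I are different types" - this is TRUE because Dave is a knight and Leo is a knave.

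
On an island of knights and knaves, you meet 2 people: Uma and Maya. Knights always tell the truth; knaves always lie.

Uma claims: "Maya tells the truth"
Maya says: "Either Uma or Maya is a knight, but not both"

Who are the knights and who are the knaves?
Uma is a knave.
Maya is a knave.

Verification:
- Uma (knave) says "Maya tells the truth" - this is FALSE (a lie) because Maya is a knave.
- Maya (knave) says "Either Uma or Maya is a knight, but not both" - this is FALSE (a lie) because Uma is a knave and Maya is a knave.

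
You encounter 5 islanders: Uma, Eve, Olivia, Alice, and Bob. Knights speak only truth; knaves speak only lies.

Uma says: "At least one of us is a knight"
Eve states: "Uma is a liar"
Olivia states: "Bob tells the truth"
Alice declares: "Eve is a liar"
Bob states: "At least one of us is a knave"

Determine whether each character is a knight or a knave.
Uma is a knight.
Eve is a knave.
Olivia is a knight.
Alice is a knight.
Bob is a knight.

Verification:
- Uma (knight) says "At least one of us is a knight" - this is TRUE because Uma, Olivia, Alice, and Bob are knights.
- Eve (knave) says "Uma is a liar" - this is FALSE (a lie) because Uma is a knight.
- Olivia (knight) says "Bob tells the truth" - this is TRUE because Bob is a knight.
- Alice (knight) says "Eve is a liar" - this is TRUE because Eve is a knave.
- Bob (knight) says "At least one of us is a knave" - this is TRUE because Eve is a knave.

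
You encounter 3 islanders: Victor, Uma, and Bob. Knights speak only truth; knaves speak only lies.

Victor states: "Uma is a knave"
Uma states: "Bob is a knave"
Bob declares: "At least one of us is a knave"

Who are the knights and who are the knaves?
Victor is a knight.
Uma is a knave.
Bob is a knight.

Verification:
- Victor (knight) says "Uma is a knave" - this is TRUE because Uma is a knave.
- Uma (knave) says "Bob is a knave" - this is FALSE (a lie) because Bob is a knight.
- Bob (knight) says "At least one of us is a knave" - this is TRUE because Uma is a knave.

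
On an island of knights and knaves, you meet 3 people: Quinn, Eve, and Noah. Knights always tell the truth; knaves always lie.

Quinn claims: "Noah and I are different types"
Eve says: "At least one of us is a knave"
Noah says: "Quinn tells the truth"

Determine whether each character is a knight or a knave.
Quinn is a knave.
Eve is a knight.
Noah is a knave.

Verification:
- Quinn (knave) says "Noah and I are different types" - this is FALSE (a lie) because Quinn is a knave and Noah is a knave.
- Eve (knight) says "At least one of us is a knave" - this is TRUE because Quinn and Noah are knaves.
- Noah (knave) says "Quinn tells the truth" - this is FALSE (a lie) because Quinn is a knave.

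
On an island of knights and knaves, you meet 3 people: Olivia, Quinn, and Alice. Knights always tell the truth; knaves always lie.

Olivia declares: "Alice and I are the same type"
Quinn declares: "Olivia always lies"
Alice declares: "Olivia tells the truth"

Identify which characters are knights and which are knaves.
Olivia is a knight.
Quinn is a knave.
Alice is a knight.

Verification:
- Olivia (knight) says "Alice and I are the same type" - this is TRUE because Olivia is a knight and Alice is a knight.
- Quinn (knave) says "Olivia always lies" - this is FALSE (a lie) because Olivia is a knight.
- Alice (knight) says "Olivia tells the truth" - this is TRUE because Olivia is a knight.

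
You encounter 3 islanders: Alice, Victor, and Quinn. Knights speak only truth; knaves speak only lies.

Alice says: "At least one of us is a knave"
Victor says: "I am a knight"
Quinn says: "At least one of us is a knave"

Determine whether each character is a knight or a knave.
Alice is a knight.
Victor is a knave.
Quinn is a knight.

Verification:
- Alice (knight) says "At least one of us is a knave" - this is TRUE because Victor is a knave.
- Victor (knave) says "I am a knight" - this is FALSE (a lie) because Victor is a knave.
- Quinn (knight) says "At least one of us is a knave" - this is TRUE because Victor is a knave.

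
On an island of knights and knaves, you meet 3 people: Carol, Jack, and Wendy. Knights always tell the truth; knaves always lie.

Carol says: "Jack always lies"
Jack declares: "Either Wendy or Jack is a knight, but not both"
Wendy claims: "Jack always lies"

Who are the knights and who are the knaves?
Carol is a knave.
Jack is a knight.
Wendy is a knave.

Verification:
- Carol (knave) says "Jack always lies" - this is FALSE (a lie) because Jack is a knight.
- Jack (knight) says "Either Wendy or Jack is a knight, but not both" - this is TRUE because Wendy is a knave and Jack is a knight.
- Wendy (knave) says "Jack always lies" - this is FALSE (a lie) because Jack is a knight.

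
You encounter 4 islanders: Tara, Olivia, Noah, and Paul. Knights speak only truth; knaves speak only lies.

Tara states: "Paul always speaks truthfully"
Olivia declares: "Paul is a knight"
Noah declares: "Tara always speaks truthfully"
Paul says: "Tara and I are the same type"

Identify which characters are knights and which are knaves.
Tara is a knight.
Olivia is a knight.
Noah is a knight.
Paul is a knight.

Verification:
- Tara (knight) says "Paul always speaks truthfully" - this is TRUE because Paul is a knight.
- Olivia (knight) says "Paul is a knight" - this is TRUE because Paul is a knight.
- Noah (knight) says "Tara always speaks truthfully" - this is TRUE because Tara is a knight.
- Paul (knight) says "Tara and I are the same type" - this is TRUE because Paul is a knight and Tara is a knight.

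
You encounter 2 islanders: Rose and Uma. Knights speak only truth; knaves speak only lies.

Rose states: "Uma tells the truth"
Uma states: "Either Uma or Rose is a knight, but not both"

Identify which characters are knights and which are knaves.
Rose is a knave.
Uma is a knave.

Verification:
- Rose (knave) says "Uma tells the truth" - this is FALSE (a lie) because Uma is a knave.
- Uma (knave) says "Either Uma or Rose is a knight, but not both" - this is FALSE (a lie) because Uma is a knave and Rose is a knave.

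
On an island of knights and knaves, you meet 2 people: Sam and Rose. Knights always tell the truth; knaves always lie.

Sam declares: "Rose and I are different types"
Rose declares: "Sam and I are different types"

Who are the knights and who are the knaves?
Sam is a knave.
Rose is a knave.

Verification:
- Sam (knave) says "Rose and I are different types" - this is FALSE (a lie) because Sam is a knave and Rose is a knave.
- Rose (knave) says "Sam and I are different types" - this is FALSE (a lie) because Rose is a knave and Sam is a knave.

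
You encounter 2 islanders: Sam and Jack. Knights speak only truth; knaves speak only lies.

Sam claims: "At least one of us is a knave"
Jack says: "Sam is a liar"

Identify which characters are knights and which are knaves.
Sam is a knight.
Jack is a knave.

Verification:
- Sam (knight) says "At least one of us is a knave" - this is TRUE because Jack is a knave.
- Jack (knave) says "Sam is a liar" - this is FALSE (a lie) because Sam is a knight.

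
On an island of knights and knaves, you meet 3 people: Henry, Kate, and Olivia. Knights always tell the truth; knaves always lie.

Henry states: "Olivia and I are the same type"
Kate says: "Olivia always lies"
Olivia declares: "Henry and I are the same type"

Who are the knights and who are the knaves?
Henry is a knight.
Kate is a knave.
Olivia is a knight.

Verification:
- Henry (knight) says "Olivia and I are the same type" - this is TRUE because Henry is a knight and Olivia is a knight.
- Kate (knave) says "Olivia always lies" - this is FALSE (a lie) because Olivia is a knight.
- Olivia (knight) says "Henry and I are the same type" - this is TRUE because Olivia is a knight and Henry is a knight.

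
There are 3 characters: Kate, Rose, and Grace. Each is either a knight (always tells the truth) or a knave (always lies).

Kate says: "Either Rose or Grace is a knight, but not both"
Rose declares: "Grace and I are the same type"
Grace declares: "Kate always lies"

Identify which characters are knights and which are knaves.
Kate is a knave.
Rose is a knight.
Grace is a knight.

Verification:
- Kate (knave) says "Either Rose or Grace is a knight, but not both" - this is FALSE (a lie) because Rose is a knight and Grace is a knight.
- Rose (knight) says "Grace and I are the same type" - this is TRUE because Rose is a knight and Grace is a knight.
- Grace (knight) says "Kate always lies" - this is TRUE because Kate is a knave.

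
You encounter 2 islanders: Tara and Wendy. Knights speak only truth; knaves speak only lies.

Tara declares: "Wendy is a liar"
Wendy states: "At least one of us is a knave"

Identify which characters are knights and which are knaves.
Tara is a knave.
Wendy is a knight.

Verification:
- Tara (knave) says "Wendy is a liar" - this is FALSE (a lie) because Wendy is a knight.
- Wendy (knight) says "At least one of us is a knave" - this is TRUE because Tara is a knave.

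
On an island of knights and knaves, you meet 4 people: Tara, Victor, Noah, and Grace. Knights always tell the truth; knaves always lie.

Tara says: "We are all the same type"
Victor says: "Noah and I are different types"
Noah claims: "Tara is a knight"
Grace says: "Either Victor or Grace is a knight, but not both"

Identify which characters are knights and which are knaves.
Tara is a knave.
Victor is a knave.
Noah is a knave.
Grace is a knight.

Verification:
- Tara (knave) says "We are all the same type" - this is FALSE (a lie) because Grace is a knight and Tara, Victor, and Noah are knaves.
- Victor (knave) says "Noah and I are different types" - this is FALSE (a lie) because Victor is a knave and Noah is a knave.
- Noah (knave) says "Tara is a knight" - this is FALSE (a lie) because Tara is a knave.
- Grace (knight) says "Either Victor or Grace is a knight, but not both" - this is TRUE because Victor is a knave and Grace is a knight.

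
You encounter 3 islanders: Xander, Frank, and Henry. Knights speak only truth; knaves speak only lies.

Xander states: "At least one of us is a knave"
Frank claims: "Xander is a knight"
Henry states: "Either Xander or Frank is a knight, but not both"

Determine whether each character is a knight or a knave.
Xander is a knight.
Frank is a knight.
Henry is a knave.

Verification:
- Xander (knight) says "At least one of us is a knave" - this is TRUE because Henry is a knave.
- Frank (knight) says "Xander is a knight" - this is TRUE because Xander is a knight.
- Henry (knave) says "Either Xander or Frank is a knight, but not both" - this is FALSE (a lie) because Xander is a knight and Frank is a knight.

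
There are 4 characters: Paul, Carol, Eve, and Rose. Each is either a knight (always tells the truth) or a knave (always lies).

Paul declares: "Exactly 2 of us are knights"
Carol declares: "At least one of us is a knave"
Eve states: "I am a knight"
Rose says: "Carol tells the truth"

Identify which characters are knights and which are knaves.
Paul is a knave.
Carol is a knight.
Eve is a knight.
Rose is a knight.

Verification:
- Paul (knave) says "Exactly 2 of us are knights" - this is FALSE (a lie) because there are 3 knights.
- Carol (knight) says "At least one of us is a knave" - this is TRUE because Paul is a knave.
- Eve (knight) says "I am a knight" - this is TRUE because Eve is a knight.
- Rose (knight) says "Carol tells the truth" - this is TRUE because Carol is a knight.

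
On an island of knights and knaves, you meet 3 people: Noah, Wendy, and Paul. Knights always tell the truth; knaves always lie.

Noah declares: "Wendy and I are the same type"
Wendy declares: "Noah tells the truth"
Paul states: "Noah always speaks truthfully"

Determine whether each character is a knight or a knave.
Noah is a knight.
Wendy is a knight.
Paul is a knight.

Verification:
- Noah (knight) says "Wendy and I are the same type" - this is TRUE because Noah is a knight and Wendy is a knight.
- Wendy (knight) says "Noah tells the truth" - this is TRUE because Noah is a knight.
- Paul (knight) says "Noah always speaks truthfully" - this is TRUE because Noah is a knight.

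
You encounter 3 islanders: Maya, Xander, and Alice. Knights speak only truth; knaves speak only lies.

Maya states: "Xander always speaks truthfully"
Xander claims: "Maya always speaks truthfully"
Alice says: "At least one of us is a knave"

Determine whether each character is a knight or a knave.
Maya is a knave.
Xander is a knave.
Alice is a knight.

Verification:
- Maya (knave) says "Xander always speaks truthfully" - this is FALSE (a lie) because Xander is a knave.
- Xander (knave) says "Maya always speaks truthfully" - this is FALSE (a lie) because Maya is a knave.
- Alice (knight) says "At least one of us is a knave" - this is TRUE because Maya and Xander are knaves.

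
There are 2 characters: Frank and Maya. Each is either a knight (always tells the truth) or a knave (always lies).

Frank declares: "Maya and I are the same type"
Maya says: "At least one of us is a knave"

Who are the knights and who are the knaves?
Frank is a knave.
Maya is a knight.

Verification:
- Frank (knave) says "Maya and I are the same type" - this is FALSE (a lie) because Frank is a knave and Maya is a knight.
- Maya (knight) says "At least one of us is a knave" - this is TRUE because Frank is a knave.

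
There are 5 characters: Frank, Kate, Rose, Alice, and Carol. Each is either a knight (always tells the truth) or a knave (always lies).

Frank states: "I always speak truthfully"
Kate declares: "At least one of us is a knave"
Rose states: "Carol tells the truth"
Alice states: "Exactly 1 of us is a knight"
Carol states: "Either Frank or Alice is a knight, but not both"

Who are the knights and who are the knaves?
Frank is a knight.
Kate is a knight.
Rose is a knight.
Alice is a knave.
Carol is a knight.

Verification:
- Frank (knight) says "I always speak truthfully" - this is TRUE because Frank is a knight.
- Kate (knight) says "At least one of us is a knave" - this is TRUE because Alice is a knave.
- Rose (knight) says "Carol tells the truth" - this is TRUE because Carol is a knight.
- Alice (knave) says "Exactly 1 of us is a knight" - this is FALSE (a lie) because there are 4 knights.
- Carol (knight) says "Either Frank or Alice is a knight, but not both" - this is TRUE because Frank is a knight and Alice is a knave.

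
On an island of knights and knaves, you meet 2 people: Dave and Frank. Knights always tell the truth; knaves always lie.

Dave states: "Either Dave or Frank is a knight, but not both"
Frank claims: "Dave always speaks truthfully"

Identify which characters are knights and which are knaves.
Dave is a knave.
Frank is a knave.

Verification:
- Dave (knave) says "Either Dave or Frank is a knight, but not both" - this is FALSE (a lie) because Dave is a knave and Frank is a knave.
- Frank (knave) says "Dave always speaks truthfully" - this is FALSE (a lie) because Dave is a knave.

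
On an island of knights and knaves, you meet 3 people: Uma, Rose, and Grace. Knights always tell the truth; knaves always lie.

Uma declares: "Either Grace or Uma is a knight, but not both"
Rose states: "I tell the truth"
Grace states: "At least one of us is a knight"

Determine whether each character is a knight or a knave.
Uma is a knave.
Rose is a knave.
Grace is a knave.

Verification:
- Uma (knave) says "Either Grace or Uma is a knight, but not both" - this is FALSE (a lie) because Grace is a knave and Uma is a knave.
- Rose (knave) says "I tell the truth" - this is FALSE (a lie) because Rose is a knave.
- Grace (knave) says "At least one of us is a knight" - this is FALSE (a lie) because no one is a knight.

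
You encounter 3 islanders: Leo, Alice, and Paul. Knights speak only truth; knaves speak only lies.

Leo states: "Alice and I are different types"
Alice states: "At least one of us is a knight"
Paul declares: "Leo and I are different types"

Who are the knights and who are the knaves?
Leo is a knave.
Alice is a knave.
Paul is a knave.

Verification:
- Leo (knave) says "Alice and I are different types" - this is FALSE (a lie) because Leo is a knave and Alice is a knave.
- Alice (knave) says "At least one of us is a knight" - this is FALSE (a lie) because no one is a knight.
- Paul (knave) says "Leo and I are different types" - this is FALSE (a lie) because Paul is a knave and Leo is a knave.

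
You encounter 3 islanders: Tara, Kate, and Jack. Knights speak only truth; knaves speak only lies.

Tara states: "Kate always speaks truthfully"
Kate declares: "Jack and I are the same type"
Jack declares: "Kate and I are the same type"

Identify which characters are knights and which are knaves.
Tara is a knight.
Kate is a knight.
Jack is a knight.

Verification:
- Tara (knight) says "Kate always speaks truthfully" - this is TRUE because Kate is a knight.
- Kate (knight) says "Jack and I are the same type" - this is TRUE because Kate is a knight and Jack is a knight.
- Jack (knight) says "Kate and I are the same type" - this is TRUE because Jack is a knight and Kate is a knight.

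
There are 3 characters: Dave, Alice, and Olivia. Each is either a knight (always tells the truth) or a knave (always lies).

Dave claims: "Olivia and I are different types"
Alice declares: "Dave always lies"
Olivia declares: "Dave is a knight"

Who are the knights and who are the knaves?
Dave is a knave.
Alice is a knight.
Olivia is a knave.

Verification:
- Dave (knave) says "Olivia and I are different types" - this is FALSE (a lie) because Dave is a knave and Olivia is a knave.
- Alice (knight) says "Dave always lies" - this is TRUE because Dave is a knave.
- Olivia (knave) says "Dave is a knight" - this is FALSE (a lie) because Dave is a knave.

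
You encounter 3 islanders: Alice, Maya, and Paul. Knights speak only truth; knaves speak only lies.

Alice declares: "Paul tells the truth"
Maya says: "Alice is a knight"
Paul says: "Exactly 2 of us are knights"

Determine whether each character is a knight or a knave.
Alice is a knave.
Maya is a knave.
Paul is a knave.

Verification:
- Alice (knave) says "Paul tells the truth" - this is FALSE (a lie) because Paul is a knave.
- Maya (knave) says "Alice is a knight" - this is FALSE (a lie) because Alice is a knave.
- Paul (knave) says "Exactly 2 of us are knights" - this is FALSE (a lie) because there are 0 knights.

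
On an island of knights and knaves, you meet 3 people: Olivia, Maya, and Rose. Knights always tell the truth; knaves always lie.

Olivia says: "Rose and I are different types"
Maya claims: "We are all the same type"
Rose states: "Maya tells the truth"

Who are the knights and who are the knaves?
Olivia is a knight.
Maya is a knave.
Rose is a knave.

Verification:
- Olivia (knight) says "Rose and I are different types" - this is TRUE because Olivia is a knight and Rose is a knave.
- Maya (knave) says "We are all the same type" - this is FALSE (a lie) because Olivia is a knight and Maya and Rose are knaves.
- Rose (knave) says "Maya tells the truth" - this is FALSE (a lie) because Maya is a knave.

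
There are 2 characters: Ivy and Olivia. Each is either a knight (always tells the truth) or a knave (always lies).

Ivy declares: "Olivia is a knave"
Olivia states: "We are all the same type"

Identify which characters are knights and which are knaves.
Ivy is a knight.
Olivia is a knave.

Verification:
- Ivy (knight) says "Olivia is a knave" - this is TRUE because Olivia is a knave.
- Olivia (knave) says "We are all the same type" - this is FALSE (a lie) because Ivy is a knight and Olivia is a knave.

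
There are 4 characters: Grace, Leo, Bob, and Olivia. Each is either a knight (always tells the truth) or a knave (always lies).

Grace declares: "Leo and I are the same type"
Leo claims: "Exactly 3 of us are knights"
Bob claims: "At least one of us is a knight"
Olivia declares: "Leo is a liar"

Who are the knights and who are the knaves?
Grace is a knight.
Leo is a knight.
Bob is a knight.
Olivia is a knave.

Verification:
- Grace (knight) says "Leo and I are the same type" - this is TRUE because Grace is a knight and Leo is a knight.
- Leo (knight) says "Exactly 3 of us are knights" - this is TRUE because there are 3 knights.
- Bob (knight) says "At least one of us is a knight" - this is TRUE because Grace, Leo, and Bob are knights.
- Olivia (knave) says "Leo is a liar" - this is FALSE (a lie) because Leo is a knight.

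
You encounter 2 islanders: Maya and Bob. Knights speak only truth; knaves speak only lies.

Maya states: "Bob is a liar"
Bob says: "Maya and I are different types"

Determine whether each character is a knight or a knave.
Maya is a knave.
Bob is a knight.

Verification:
- Maya (knave) says "Bob is a liar" - this is FALSE (a lie) because Bob is a knight.
- Bob (knight) says "Maya and I are different types" - this is TRUE because Bob is a knight and Maya is a knave.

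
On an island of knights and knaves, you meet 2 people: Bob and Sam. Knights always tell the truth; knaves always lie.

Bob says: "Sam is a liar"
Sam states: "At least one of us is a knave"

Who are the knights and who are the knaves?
Bob is a knave.
Sam is a knight.

Verification:
- Bob (knave) says "Sam is a liar" - this is FALSE (a lie) because Sam is a knight.
- Sam (knight) says "At least one of us is a knave" - this is TRUE because Bob is a knave.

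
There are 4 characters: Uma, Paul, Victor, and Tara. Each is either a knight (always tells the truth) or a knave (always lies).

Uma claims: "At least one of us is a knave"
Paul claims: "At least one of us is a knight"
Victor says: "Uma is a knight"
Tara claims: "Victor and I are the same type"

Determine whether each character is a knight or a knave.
Uma is a knight.
Paul is a knight.
Victor is a knight.
Tara is a knave.

Verification:
- Uma (knight) says "At least one of us is a knave" - this is TRUE because Tara is a knave.
- Paul (knight) says "At least one of us is a knight" - this is TRUE because Uma, Paul, and Victor are knights.
- Victor (knight) says "Uma is a knight" - this is TRUE because Uma is a knight.
- Tara (knave) says "Victor and I are the same type" - this is FALSE (a lie) because Tara is a knave and Victor is a knight.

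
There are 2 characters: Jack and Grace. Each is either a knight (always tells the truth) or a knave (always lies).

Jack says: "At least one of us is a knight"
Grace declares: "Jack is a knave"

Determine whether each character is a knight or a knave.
Jack is a knight.
Grace is a knave.

Verification:
- Jack (knight) says "At least one of us is a knight" - this is TRUE because Jack is a knight.
- Grace (knave) says "Jack is a knave" - this is FALSE (a lie) because Jack is a knight.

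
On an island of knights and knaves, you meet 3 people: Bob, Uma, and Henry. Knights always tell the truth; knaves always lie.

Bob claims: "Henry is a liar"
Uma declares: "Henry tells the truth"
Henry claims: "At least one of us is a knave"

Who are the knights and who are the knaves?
Bob is a knave.
Uma is a knight.
Henry is a knight.

Verification:
- Bob (knave) says "Henry is a liar" - this is FALSE (a lie) because Henry is a knight.
- Uma (knight) says "Henry tells the truth" - this is TRUE because Henry is a knight.
- Henry (knight) says "At least one of us is a knave" - this is TRUE because Bob is a knave.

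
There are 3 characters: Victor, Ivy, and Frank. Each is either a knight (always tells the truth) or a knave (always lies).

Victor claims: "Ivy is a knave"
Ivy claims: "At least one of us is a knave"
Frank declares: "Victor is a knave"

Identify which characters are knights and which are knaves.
Victor is a knave.
Ivy is a knight.
Frank is a knight.

Verification:
- Victor (knave) says "Ivy is a knave" - this is FALSE (a lie) because Ivy is a knight.
- Ivy (knight) says "At least one of us is a knave" - this is TRUE because Victor is a knave.
- Frank (knight) says "Victor is a knave" - this is TRUE because Victor is a knave.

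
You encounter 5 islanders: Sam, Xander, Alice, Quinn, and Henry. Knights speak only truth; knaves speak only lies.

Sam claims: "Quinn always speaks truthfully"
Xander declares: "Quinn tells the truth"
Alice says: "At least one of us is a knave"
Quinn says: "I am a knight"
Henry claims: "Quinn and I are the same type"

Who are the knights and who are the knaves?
Sam is a knight.
Xander is a knight.
Alice is a knight.
Quinn is a knight.
Henry is a knave.

Verification:
- Sam (knight) says "Quinn always speaks truthfully" - this is TRUE because Quinn is a knight.
- Xander (knight) says "Quinn tells the truth" - this is TRUE because Quinn is a knight.
- Alice (knight) says "At least one of us is a knave" - this is TRUE because Henry is a knave.
- Quinn (knight) says "I am a knight" - this is TRUE because Quinn is a knight.
- Henry (knave) says "Quinn and I are the same type" - this is FALSE (a lie) because Henry is a knave and Quinn is a knight.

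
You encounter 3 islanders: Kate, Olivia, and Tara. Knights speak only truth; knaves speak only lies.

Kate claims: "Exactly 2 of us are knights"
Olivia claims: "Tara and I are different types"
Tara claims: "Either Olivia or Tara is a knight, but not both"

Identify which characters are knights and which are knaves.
Kate is a knave.
Olivia is a knave.
Tara is a knave.

Verification:
- Kate (knave) says "Exactly 2 of us are knights" - this is FALSE (a lie) because there are 0 knights.
- Olivia (knave) says "Tara and I are different types" - this is FALSE (a lie) because Olivia is a knave and Tara is a knave.
- Tara (knave) says "Either Olivia or Tara is a knight, but not both" - this is FALSE (a lie) because Olivia is a knave and Tara is a knave.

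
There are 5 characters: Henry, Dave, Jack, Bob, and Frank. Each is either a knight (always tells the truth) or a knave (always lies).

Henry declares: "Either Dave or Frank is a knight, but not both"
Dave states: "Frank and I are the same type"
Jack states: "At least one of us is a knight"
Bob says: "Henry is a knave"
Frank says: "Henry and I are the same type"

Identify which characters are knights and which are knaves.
Henry is a knight.
Dave is a knave.
Jack is a knight.
Bob is a knave.
Frank is a knight.

Verification:
- Henry (knight) says "Either Dave or Frank is a knight, but not both" - this is TRUE because Dave is a knave and Frank is a knight.
- Dave (knave) says "Frank and I are the same type" - this is FALSE (a lie) because Dave is a knave and Frank is a knight.
- Jack (knight) says "At least one of us is a knight" - this is TRUE because Henry, Jack, and Frank are knights.
- Bob (knave) says "Henry is a knave" - this is FALSE (a lie) because Henry is a knight.
- Frank (knight) says "Henry and I are the same type" - this is TRUE because Frank is a knight and Henry is a knight.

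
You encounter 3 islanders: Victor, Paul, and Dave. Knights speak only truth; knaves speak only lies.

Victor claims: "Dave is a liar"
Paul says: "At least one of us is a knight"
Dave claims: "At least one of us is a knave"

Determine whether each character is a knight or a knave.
Victor is a knave.
Paul is a knight.
Dave is a knight.

Verification:
- Victor (knave) says "Dave is a liar" - this is FALSE (a lie) because Dave is a knight.
- Paul (knight) says "At least one of us is a knight" - this is TRUE because Paul and Dave are knights.
- Dave (knight) says "At least one of us is a knave" - this is TRUE because Victor is a knave.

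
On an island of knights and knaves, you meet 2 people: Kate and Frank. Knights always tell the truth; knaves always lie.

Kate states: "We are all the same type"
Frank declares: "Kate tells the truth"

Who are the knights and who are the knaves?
Kate is a knight.
Frank is a knight.

Verification:
- Kate (knight) says "We are all the same type" - this is TRUE because Kate and Frank are knights.
- Frank (knight) says "Kate tells the truth" - this is TRUE because Kate is a knight.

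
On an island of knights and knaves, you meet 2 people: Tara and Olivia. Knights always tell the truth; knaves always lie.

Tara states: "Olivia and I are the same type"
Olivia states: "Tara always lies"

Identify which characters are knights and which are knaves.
Tara is a knave.
Olivia is a knight.

Verification:
- Tara (knave) says "Olivia and I are the same type" - this is FALSE (a lie) because Tara is a knave and Olivia is a knight.
- Olivia (knight) says "Tara always lies" - this is TRUE because Tara is a knave.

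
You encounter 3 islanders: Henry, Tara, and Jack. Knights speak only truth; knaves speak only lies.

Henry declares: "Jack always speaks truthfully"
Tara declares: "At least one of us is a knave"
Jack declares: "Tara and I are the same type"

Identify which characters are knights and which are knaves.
Henry is a knave.
Tara is a knight.
Jack is a knave.

Verification:
- Henry (knave) says "Jack always speaks truthfully" - this is FALSE (a lie) because Jack is a knave.
- Tara (knight) says "At least one of us is a knave" - this is TRUE because Henry and Jack are knaves.
- Jack (knave) says "Tara and I are the same type" - this is FALSE (a lie) because Jack is a knave and Tara is a knight.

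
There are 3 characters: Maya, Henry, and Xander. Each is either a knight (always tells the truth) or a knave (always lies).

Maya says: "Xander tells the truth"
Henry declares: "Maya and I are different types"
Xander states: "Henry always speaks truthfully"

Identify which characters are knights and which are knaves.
Maya is a knave.
Henry is a knave.
Xander is a knave.

Verification:
- Maya (knave) says "Xander tells the truth" - this is FALSE (a lie) because Xander is a knave.
- Henry (knave) says "Maya and I are different types" - this is FALSE (a lie) because Henry is a knave and Maya is a knave.
- Xander (knave) says "Henry always speaks truthfully" - this is FALSE (a lie) because Henry is a knave.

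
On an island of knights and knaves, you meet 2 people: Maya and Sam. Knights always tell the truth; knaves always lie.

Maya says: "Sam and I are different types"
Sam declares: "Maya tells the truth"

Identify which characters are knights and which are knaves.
Maya is a knave.
Sam is a knave.

Verification:
- Maya (knave) says "Sam and I are different types" - this is FALSE (a lie) because Maya is a knave and Sam is a knave.
- Sam (knave) says "Maya tells the truth" - this is FALSE (a lie) because Maya is a knave.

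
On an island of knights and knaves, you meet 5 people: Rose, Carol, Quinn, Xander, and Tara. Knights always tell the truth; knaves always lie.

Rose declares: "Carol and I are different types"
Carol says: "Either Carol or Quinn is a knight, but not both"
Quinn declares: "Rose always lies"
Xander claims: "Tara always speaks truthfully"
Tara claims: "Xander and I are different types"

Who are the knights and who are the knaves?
Rose is a knight.
Carol is a knave.
Quinn is a knave.
Xander is a knave.
Tara is a knave.

Verification:
- Rose (knight) says "Carol and I are different types" - this is TRUE because Rose is a knight and Carol is a knave.
- Carol (knave) says "Either Carol or Quinn is a knight, but not both" - this is FALSE (a lie) because Carol is a knave and Quinn is a knave.
- Quinn (knave) says "Rose always lies" - this is FALSE (a lie) because Rose is a knight.
- Xander (knave) says "Tara always speaks truthfully" - this is FALSE (a lie) because Tara is a knave.
- Tara (knave) says "Xander and I are different types" - this is FALSE (a lie) because Tara is a knave and Xander is a knave.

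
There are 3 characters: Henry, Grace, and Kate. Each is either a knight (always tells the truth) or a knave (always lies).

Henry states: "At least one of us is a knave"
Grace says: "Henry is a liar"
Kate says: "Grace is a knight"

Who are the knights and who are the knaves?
Henry is a knight.
Grace is a knave.
Kate is a knave.

Verification:
- Henry (knight) says "At least one of us is a knave" - this is TRUE because Grace and Kate are knaves.
- Grace (knave) says "Henry is a liar" - this is FALSE (a lie) because Henry is a knight.
- Kate (knave) says "Grace is a knight" - this is FALSE (a lie) because Grace is a knave.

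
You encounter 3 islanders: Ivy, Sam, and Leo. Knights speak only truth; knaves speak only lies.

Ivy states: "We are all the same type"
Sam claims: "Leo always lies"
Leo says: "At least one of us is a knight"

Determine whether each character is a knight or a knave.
Ivy is a knave.
Sam is a knave.
Leo is a knight.

Verification:
- Ivy (knave) says "We are all the same type" - this is FALSE (a lie) because Leo is a knight and Ivy and Sam are knaves.
- Sam (knave) says "Leo always lies" - this is FALSE (a lie) because Leo is a knight.
- Leo (knight) says "At least one of us is a knight" - this is TRUE because Leo is a knight.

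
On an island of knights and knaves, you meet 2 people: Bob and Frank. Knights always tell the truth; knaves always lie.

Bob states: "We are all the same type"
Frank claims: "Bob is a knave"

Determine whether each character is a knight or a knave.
Bob is a knave.
Frank is a knight.

Verification:
- Bob (knave) says "We are all the same type" - this is FALSE (a lie) because Frank is a knight and Bob is a knave.
- Frank (knight) says "Bob is a knave" - this is TRUE because Bob is a knave.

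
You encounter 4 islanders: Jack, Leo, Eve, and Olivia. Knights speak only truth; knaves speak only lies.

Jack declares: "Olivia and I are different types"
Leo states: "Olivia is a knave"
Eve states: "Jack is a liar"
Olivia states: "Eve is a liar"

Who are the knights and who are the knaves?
Jack is a knave.
Leo is a knight.
Eve is a knight.
Olivia is a knave.

Verification:
- Jack (knave) says "Olivia and I are different types" - this is FALSE (a lie) because Jack is a knave and Olivia is a knave.
- Leo (knight) says "Olivia is a knave" - this is TRUE because Olivia is a knave.
- Eve (knight) says "Jack is a liar" - this is TRUE because Jack is a knave.
- Olivia (knave) says "Eve is a liar" - this is FALSE (a lie) because Eve is a knight.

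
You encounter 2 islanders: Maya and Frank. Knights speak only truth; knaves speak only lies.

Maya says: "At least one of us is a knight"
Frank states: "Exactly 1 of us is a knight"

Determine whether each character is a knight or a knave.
Maya is a knave.
Frank is a knave.

Verification:
- Maya (knave) says "At least one of us is a knight" - this is FALSE (a lie) because no one is a knight.
- Frank (knave) says "Exactly 1 of us is a knight" - this is FALSE (a lie) because there are 0 knights.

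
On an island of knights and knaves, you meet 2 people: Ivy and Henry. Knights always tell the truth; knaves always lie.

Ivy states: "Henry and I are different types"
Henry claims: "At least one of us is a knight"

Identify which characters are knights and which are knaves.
Ivy is a knave.
Henry is a knave.

Verification:
- Ivy (knave) says "Henry and I are different types" - this is FALSE (a lie) because Ivy is a knave and Henry is a knave.
- Henry (knave) says "At least one of us is a knight" - this is FALSE (a lie) because no one is a knight.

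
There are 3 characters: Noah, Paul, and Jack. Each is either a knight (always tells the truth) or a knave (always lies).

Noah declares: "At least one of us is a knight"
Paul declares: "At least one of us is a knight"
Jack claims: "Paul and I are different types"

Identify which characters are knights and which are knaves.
Noah is a knave.
Paul is a knave.
Jack is a knave.

Verification:
- Noah (knave) says "At least one of us is a knight" - this is FALSE (a lie) because no one is a knight.
- Paul (knave) says "At least one of us is a knight" - this is FALSE (a lie) because no one is a knight.
- Jack (knave) says "Paul and I are different types" - this is FALSE (a lie) because Jack is a knave and Paul is a knave.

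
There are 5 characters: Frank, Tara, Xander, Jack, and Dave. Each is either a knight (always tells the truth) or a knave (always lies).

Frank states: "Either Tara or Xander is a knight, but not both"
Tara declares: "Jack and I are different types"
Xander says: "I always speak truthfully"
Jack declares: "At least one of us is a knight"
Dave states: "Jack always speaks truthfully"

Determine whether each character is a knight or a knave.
Frank is a knave.
Tara is a knave.
Xander is a knave.
Jack is a knave.
Dave is a knave.

Verification:
- Frank (knave) says "Either Tara or Xander is a knight, but not both" - this is FALSE (a lie) because Tara is a knave and Xander is a knave.
- Tara (knave) says "Jack and I are different types" - this is FALSE (a lie) because Tara is a knave and Jack is a knave.
- Xander (knave) says "I always speak truthfully" - this is FALSE (a lie) because Xander is a knave.
- Jack (knave) says "At least one of us is a knight" - this is FALSE (a lie) because no one is a knight.
- Dave (knave) says "Jack always speaks truthfully" - this is FALSE (a lie) because Jack is a knave.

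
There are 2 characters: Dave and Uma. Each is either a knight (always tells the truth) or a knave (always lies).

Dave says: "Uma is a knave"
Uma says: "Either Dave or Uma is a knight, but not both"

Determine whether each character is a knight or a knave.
Dave is a knave.
Uma is a knight.

Verification:
- Dave (knave) says "Uma is a knave" - this is FALSE (a lie) because Uma is a knight.
- Uma (knight) says "Either Dave or Uma is a knight, but not both" - this is TRUE because Dave is a knave and Uma is a knight.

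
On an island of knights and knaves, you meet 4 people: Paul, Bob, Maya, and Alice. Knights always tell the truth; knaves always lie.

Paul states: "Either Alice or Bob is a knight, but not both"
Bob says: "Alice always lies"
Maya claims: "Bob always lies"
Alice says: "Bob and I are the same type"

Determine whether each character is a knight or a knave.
Paul is a knight.
Bob is a knight.
Maya is a knave.
Alice is a knave.

Verification:
- Paul (knight) says "Either Alice or Bob is a knight, but not both" - this is TRUE because Alice is a knave and Bob is a knight.
- Bob (knight) says "Alice always lies" - this is TRUE because Alice is a knave.
- Maya (knave) says "Bob always lies" - this is FALSE (a lie) because Bob is a knight.
- Alice (knave) says "Bob and I are the same type" - this is FALSE (a lie) because Alice is a knave and Bob is a knight.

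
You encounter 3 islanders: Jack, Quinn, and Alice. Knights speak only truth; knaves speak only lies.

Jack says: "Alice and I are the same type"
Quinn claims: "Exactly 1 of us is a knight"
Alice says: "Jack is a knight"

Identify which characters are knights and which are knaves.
Jack is a knight.
Quinn is a knave.
Alice is a knight.

Verification:
- Jack (knight) says "Alice and I are the same type" - this is TRUE because Jack is a knight and Alice is a knight.
- Quinn (knave) says "Exactly 1 of us is a knight" - this is FALSE (a lie) because there are 2 knights.
- Alice (knight) says "Jack is a knight" - this is TRUE because Jack is a knight.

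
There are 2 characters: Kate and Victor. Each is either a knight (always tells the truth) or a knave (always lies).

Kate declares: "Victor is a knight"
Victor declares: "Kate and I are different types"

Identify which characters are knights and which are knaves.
Kate is a knave.
Victor is a knave.

Verification:
- Kate (knave) says "Victor is a knight" - this is FALSE (a lie) because Victor is a knave.
- Victor (knave) says "Kate and I are different types" - this is FALSE (a lie) because Victor is a knave and Kate is a knave.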